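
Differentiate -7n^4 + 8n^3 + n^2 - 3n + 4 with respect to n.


Apply the power rule term by term:
  d/dn(-7n^4) = -28n^3
  d/dn(8n^3) = 24n^2
  d/dn(n^2) = 2n
  d/dn(-3n) = -3
  d/dn(4) = 0
p'(n) = -28n^3 + 24n^2 + 2n - 3


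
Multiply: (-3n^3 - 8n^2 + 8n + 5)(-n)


Distribute each term of the first polynomial:
  (-3n^3)(-n) = 3n^4
  (-8n^2)(-n) = 8n^3
  (8n)(-n) = -8n^2
  (5)(-n) = -5n
Sum: 3n^4 + 8n^3 - 8n^2 - 5n


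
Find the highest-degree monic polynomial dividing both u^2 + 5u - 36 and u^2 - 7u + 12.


Factor each:
  u^2 + 5u - 36 = (u - 4)(u + 9)
  u^2 - 7u + 12 = (u - 4)(u - 3)
Common monic factor: u - 4


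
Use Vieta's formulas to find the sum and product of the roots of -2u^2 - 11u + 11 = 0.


For au^2+bu+c=0: sum = -b/a, product = c/a.
a=-2, b=-11, c=11
Sum = -(-11)/-2 = -11/2
Product = (11)/-2 = -11/2


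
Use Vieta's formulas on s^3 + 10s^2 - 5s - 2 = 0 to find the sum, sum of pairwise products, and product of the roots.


Monic cubic s^3+bs^2+cs+d=0: sum=-b, pairwise sum=c, product=-d.
b=10, c=-5, d=-2
r1+r2+r3 = -10
r1r2+r1r3+r2r3 = -5
r1r2r3 = 2


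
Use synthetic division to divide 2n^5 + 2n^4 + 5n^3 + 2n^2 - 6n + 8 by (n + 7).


Synthetic division with c = -7. Coefficients: 2, 2, 5, 2, -6, 8
Bring down 2.
  2 * -7 = -14; -14 + 2 = -12
  -12 * -7 = 84; 84 + 5 = 89
  89 * -7 = -623; -623 + 2 = -621
  -621 * -7 = 4347; 4347 - 6 = 4341
  4341 * -7 = -30387; -30387 + 8 = -30379
Quotient: 2n^4 - 12n^3 + 89n^2 - 621n + 4341, Remainder: -30379


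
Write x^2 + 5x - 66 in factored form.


Roots satisfy r1 + r2 = -b/a = -5 and r1*r2 = c/a = -66.
So r1 = 6, r2 = -11.
x^2 + 5x - 66 = (x - r1)(x - r2) = (x - 6)(x + 11)


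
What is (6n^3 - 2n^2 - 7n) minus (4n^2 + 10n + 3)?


Distribute the minus sign:
  (6n^3 - 2n^2 - 7n)
- (4n^2 + 10n + 3)
Negate second polynomial: -4n^2 - 10n - 3
Add: 6n^3 - 6n^2 - 17n - 3


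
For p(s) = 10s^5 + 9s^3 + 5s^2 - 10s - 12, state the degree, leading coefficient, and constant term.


Highest power of s is 5, with coefficient 10. Constant term is -12.
Degree = 5, leading coefficient = 10, constant term = -12


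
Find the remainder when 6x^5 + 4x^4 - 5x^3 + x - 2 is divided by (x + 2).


By the Remainder Theorem, the remainder equals p(-2):
  6*(-2)^5 = -192
  4*(-2)^4 = 64
  -5*(-2)^3 = 40
  0*(-2)^2 = 0
  1*(-2)^1 = -2
  constant: -2
Sum: -192 + 64 + 40 + 0 - 2 - 2 = -92


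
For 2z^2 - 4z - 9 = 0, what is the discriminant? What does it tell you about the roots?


D = b^2 - 4ac = (-4)^2 - 4(2)(-9) = 16 + 72 = 88
Since D > 0: two distinct irrational roots


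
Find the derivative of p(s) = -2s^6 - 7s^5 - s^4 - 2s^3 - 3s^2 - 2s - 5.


Apply the power rule term by term:
  d/ds(-2s^6) = -12s^5
  d/ds(-7s^5) = -35s^4
  d/ds(-s^4) = -4s^3
  d/ds(-2s^3) = -6s^2
  d/ds(-3s^2) = -6s
  d/ds(-2s) = -2
  d/ds(-5) = 0
p'(s) = -12s^5 - 35s^4 - 4s^3 - 6s^2 - 6s - 2


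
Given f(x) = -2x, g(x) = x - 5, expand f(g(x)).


Substitute g(x) into f:
f(g(x)) = -2*(x - 5)
Expand and combine: -2x + 10


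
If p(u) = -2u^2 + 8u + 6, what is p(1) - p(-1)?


p(1) = 12
p(-1) = -4
p(1) - p(-1) = 12 + 4 = 16


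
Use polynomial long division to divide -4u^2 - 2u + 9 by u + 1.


(-4u^2 - 2u + 9) / (u + 1)
Step 1: -4u * (u + 1) = -4u^2 - 4u; subtract.
Step 2: 2 * (u + 1) = 2u + 2; subtract.
Quotient: -4u + 2, Remainder: 7


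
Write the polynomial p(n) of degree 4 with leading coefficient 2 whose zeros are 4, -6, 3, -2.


p(n) = 2(n - 4)(n + 6)(n - 3)(n + 2)
Expand: 2n^4 + 2n^3 - 64n^2 + 24n + 288


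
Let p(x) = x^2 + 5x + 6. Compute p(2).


Using direct substitution:
  1 * (2)^2 = 4
  5 * (2)^1 = 10
  constant: 6
Sum = 4 + 10 + 6 = 20


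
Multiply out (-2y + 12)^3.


Expand (-2y + 12)^3 by repeated multiplication:
  (-2y + 12)^2 = 4y^2 - 48y + 144
= -8y^3 + 144y^2 - 864y + 1728


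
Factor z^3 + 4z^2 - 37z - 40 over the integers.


Try integer roots (divisors of -40). z=5: p(5)=0.
Divide out (z - 5): quotient is z^2 + 9z + 8.
Factor the quadratic: (z + 8)(z + 1)
Result: (z - 5)(z + 8)(z + 1)


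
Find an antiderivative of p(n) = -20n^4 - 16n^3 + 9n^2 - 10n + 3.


Reverse power rule on each term:
  ∫ -20n^4 dn = -4n^5
  ∫ -16n^3 dn = -4n^4
  ∫ 9n^2 dn = 3n^3
  ∫ -10n dn = -5n^2
  ∫ 3 dn = 3n
F(n) = -4n^5 - 4n^4 + 3n^3 - 5n^2 + 3n + C


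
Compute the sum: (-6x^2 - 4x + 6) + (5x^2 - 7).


Align terms by degree and add:
  -6x^2 - 4x + 6
+ 5x^2 - 7
= -x^2 - 4x - 1


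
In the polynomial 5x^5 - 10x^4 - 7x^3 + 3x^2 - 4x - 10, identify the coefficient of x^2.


Read off the coefficient of x^2: 3


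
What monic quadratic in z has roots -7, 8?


p(z) = (z + 7)(z - 8)
Expand: z^2 - z - 56


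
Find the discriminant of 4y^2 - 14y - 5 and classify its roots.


D = b^2 - 4ac = (-14)^2 - 4(4)(-5) = 196 + 80 = 276
Since D > 0: two distinct irrational roots


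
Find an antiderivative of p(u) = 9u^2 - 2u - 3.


Reverse power rule on each term:
  ∫ 9u^2 du = 3u^3
  ∫ -2u du = -u^2
  ∫ -3 du = -3u
F(u) = 3u^3 - u^2 - 3u + C


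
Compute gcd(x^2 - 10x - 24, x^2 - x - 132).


Factor each:
  x^2 - 10x - 24 = (x - 12)(x + 2)
  x^2 - x - 132 = (x - 12)(x + 11)
Common monic factor: x - 12


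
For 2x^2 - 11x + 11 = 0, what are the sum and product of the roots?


For ax^2+bx+c=0: sum = -b/a, product = c/a.
a=2, b=-11, c=11
Sum = -(-11)/2 = 11/2
Product = (11)/2 = 11/2


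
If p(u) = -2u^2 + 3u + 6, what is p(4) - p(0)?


p(4) = -14
p(0) = 6
p(4) - p(0) = -14 - 6 = -20


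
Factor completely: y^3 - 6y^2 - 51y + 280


Try integer roots (divisors of 280). y=-7: p(-7)=0.
Divide out (y + 7): quotient is y^2 - 13y + 40.
Factor the quadratic: (y - 8)(y - 5)
Result: (y + 7)(y - 8)(y - 5)


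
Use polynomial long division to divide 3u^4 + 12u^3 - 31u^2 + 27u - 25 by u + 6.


(3u^4 + 12u^3 - 31u^2 + 27u - 25) / (u + 6)
Step 1: 3u^3 * (u + 6) = 3u^4 + 18u^3; subtract.
Step 2: -6u^2 * (u + 6) = -6u^3 - 36u^2; subtract.
Step 3: 5u * (u + 6) = 5u^2 + 30u; subtract.
Step 4: -3 * (u + 6) = -3u - 18; subtract.
Quotient: 3u^3 - 6u^2 + 5u - 3, Remainder: -7


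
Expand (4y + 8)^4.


Expand (4y + 8)^4 by repeated multiplication:
  (4y + 8)^2 = 16y^2 + 64y + 64
  (4y + 8)^3 = 64y^3 + 384y^2 + 768y + 512
= 256y^4 + 2048y^3 + 6144y^2 + 8192y + 4096


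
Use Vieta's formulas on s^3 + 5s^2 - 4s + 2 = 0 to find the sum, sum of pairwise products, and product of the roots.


Monic cubic s^3+bs^2+cs+d=0: sum=-b, pairwise sum=c, product=-d.
b=5, c=-4, d=2
r1+r2+r3 = -5
r1r2+r1r3+r2r3 = -4
r1r2r3 = -2


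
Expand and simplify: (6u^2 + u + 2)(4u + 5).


Distribute each term of the first polynomial:
  (6u^2)(4u + 5) = 24u^3 + 30u^2
  (u)(4u + 5) = 4u^2 + 5u
  (2)(4u + 5) = 8u + 10
Sum: 24u^3 + 34u^2 + 13u + 10


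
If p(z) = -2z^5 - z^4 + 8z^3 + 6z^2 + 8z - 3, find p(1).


Using direct substitution:
  -2 * (1)^5 = -2
  -1 * (1)^4 = -1
  8 * (1)^3 = 8
  6 * (1)^2 = 6
  8 * (1)^1 = 8
  constant: -3
Sum = -2 - 1 + 8 + 6 + 8 - 3 = 16


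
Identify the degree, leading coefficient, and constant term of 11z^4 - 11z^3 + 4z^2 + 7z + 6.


Highest power of z is 4, with coefficient 11. Constant term is 6.
Degree = 4, leading coefficient = 11, constant term = 6


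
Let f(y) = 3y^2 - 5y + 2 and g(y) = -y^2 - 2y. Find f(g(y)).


Substitute g(y) into f:
f(g(y)) = 3*(-y^2 - 2y)^2 + (-5)*(-y^2 - 2y) + 2
(-y^2 - 2y)^2 = y^4 + 4y^3 + 4y^2
Expand and combine: 3y^4 + 12y^3 + 17y^2 + 10y + 2


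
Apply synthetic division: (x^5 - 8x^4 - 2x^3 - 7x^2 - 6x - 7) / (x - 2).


Synthetic division with c = 2. Coefficients: 1, -8, -2, -7, -6, -7
Bring down 1.
  1 * 2 = 2; 2 - 8 = -6
  -6 * 2 = -12; -12 - 2 = -14
  -14 * 2 = -28; -28 - 7 = -35
  -35 * 2 = -70; -70 - 6 = -76
  -76 * 2 = -152; -152 - 7 = -159
Quotient: x^4 - 6x^3 - 14x^2 - 35x - 76, Remainder: -159


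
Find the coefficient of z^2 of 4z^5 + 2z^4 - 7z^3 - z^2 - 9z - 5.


Read off the coefficient of z^2: -1


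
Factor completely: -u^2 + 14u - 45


Roots satisfy r1 + r2 = -b/a = 14 and r1*r2 = c/a = 45.
So r1 = 5, r2 = 9.
-u^2 + 14u - 45 = -(u - r1)(u - r2) = -(u - 5)(u - 9)


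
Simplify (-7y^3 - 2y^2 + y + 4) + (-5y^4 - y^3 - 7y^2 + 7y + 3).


Align terms by degree and add:
  -7y^3 - 2y^2 + y + 4
  -5y^4 - y^3 - 7y^2 + 7y + 3
= -5y^4 - 8y^3 - 9y^2 + 8y + 7


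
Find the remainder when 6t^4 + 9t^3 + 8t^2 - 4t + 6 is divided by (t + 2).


By the Remainder Theorem, the remainder equals p(-2):
  6*(-2)^4 = 96
  9*(-2)^3 = -72
  8*(-2)^2 = 32
  -4*(-2)^1 = 8
  constant: 6
Sum: 96 - 72 + 32 + 8 + 6 = 70


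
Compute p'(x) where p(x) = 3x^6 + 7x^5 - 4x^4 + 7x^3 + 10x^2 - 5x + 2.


Apply the power rule term by term:
  d/dx(3x^6) = 18x^5
  d/dx(7x^5) = 35x^4
  d/dx(-4x^4) = -16x^3
  d/dx(7x^3) = 21x^2
  d/dx(10x^2) = 20x
  d/dx(-5x) = -5
  d/dx(2) = 0
p'(x) = 18x^5 + 35x^4 - 16x^3 + 21x^2 + 20x - 5


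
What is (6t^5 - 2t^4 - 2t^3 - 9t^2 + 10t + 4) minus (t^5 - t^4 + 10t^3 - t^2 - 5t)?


Distribute the minus sign:
  (6t^5 - 2t^4 - 2t^3 - 9t^2 + 10t + 4)
- (t^5 - t^4 + 10t^3 - t^2 - 5t)
Negate second polynomial: -t^5 + t^4 - 10t^3 + t^2 + 5t
Add: 5t^5 - t^4 - 12t^3 - 8t^2 + 15t + 4


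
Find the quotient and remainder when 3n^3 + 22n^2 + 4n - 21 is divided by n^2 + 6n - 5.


(3n^3 + 22n^2 + 4n - 21) / (n^2 + 6n - 5)
Step 1: 3n * (n^2 + 6n - 5) = 3n^3 + 18n^2 - 15n; subtract.
Step 2: 4 * (n^2 + 6n - 5) = 4n^2 + 24n - 20; subtract.
Quotient: 3n + 4, Remainder: -5n - 1


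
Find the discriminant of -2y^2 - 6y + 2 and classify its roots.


D = b^2 - 4ac = (-6)^2 - 4(-2)(2) = 36 + 16 = 52
Since D > 0: two distinct irrational roots


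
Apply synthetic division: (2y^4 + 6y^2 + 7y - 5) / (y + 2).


Synthetic division with c = -2. Coefficients: 2, 0, 6, 7, -5
Bring down 2.
  2 * -2 = -4; -4 + 0 = -4
  -4 * -2 = 8; 8 + 6 = 14
  14 * -2 = -28; -28 + 7 = -21
  -21 * -2 = 42; 42 - 5 = 37
Quotient: 2y^3 - 4y^2 + 14y - 21, Remainder: 37


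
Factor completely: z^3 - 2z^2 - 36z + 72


Try integer roots (divisors of 72). z=2: p(2)=0.
Divide out (z - 2): quotient is z^2 - 36.
Factor the quadratic: (z + 6)(z - 6)
Result: (z - 2)(z + 6)(z - 6)


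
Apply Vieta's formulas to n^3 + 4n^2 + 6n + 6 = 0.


Monic cubic n^3+bn^2+cn+d=0: sum=-b, pairwise sum=c, product=-d.
b=4, c=6, d=6
r1+r2+r3 = -4
r1r2+r1r3+r2r3 = 6
r1r2r3 = -6


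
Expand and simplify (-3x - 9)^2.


Expand (-3x - 9)^2 by repeated multiplication:
= 9x^2 + 54x + 81


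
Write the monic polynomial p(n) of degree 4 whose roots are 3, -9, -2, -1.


p(n) = (n - 3)(n + 9)(n + 2)(n + 1)
Expand: n^4 + 9n^3 - 7n^2 - 69n - 54


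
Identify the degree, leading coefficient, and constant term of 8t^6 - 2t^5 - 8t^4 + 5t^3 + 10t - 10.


Highest power of t is 6, with coefficient 8. Constant term is -10.
Degree = 6, leading coefficient = 8, constant term = -10


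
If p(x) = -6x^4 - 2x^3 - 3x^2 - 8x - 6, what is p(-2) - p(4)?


p(-2) = -82
p(4) = -1750
p(-2) - p(4) = -82 + 1750 = 1668


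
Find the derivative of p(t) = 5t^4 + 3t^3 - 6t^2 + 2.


Apply the power rule term by term:
  d/dt(5t^4) = 20t^3
  d/dt(3t^3) = 9t^2
  d/dt(-6t^2) = -12t
  d/dt(2) = 0
p'(t) = 20t^3 + 9t^2 - 12t


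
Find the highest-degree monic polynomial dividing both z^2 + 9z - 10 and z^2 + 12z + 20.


Factor each:
  z^2 + 9z - 10 = (z + 10)(z - 1)
  z^2 + 12z + 20 = (z + 10)(z + 2)
Common monic factor: z + 10


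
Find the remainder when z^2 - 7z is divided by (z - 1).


By the Remainder Theorem, the remainder equals p(1):
  1*(1)^2 = 1
  -7*(1)^1 = -7
  constant: 0
Sum: 1 - 7 + 0 = -6


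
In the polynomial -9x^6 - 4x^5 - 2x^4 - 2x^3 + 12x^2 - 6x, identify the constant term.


Read off the constant term: 0


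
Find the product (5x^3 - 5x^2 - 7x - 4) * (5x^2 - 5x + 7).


Distribute each term of the first polynomial:
  (5x^3)(5x^2 - 5x + 7) = 25x^5 - 25x^4 + 35x^3
  (-5x^2)(5x^2 - 5x + 7) = -25x^4 + 25x^3 - 35x^2
  (-7x)(5x^2 - 5x + 7) = -35x^3 + 35x^2 - 49x
  (-4)(5x^2 - 5x + 7) = -20x^2 + 20x - 28
Sum: 25x^5 - 50x^4 + 25x^3 - 20x^2 - 29x - 28


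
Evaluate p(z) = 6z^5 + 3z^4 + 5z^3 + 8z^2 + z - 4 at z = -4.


Using direct substitution:
  6 * (-4)^5 = -6144
  3 * (-4)^4 = 768
  5 * (-4)^3 = -320
  8 * (-4)^2 = 128
  1 * (-4)^1 = -4
  constant: -4
Sum = -6144 + 768 - 320 + 128 - 4 - 4 = -5576


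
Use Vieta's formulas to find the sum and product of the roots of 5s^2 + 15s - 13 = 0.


For as^2+bs+c=0: sum = -b/a, product = c/a.
a=5, b=15, c=-13
Sum = -(15)/5 = -3
Product = (-13)/5 = -13/5


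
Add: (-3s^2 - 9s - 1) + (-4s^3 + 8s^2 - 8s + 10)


Align terms by degree and add:
  -3s^2 - 9s - 1
  -4s^3 + 8s^2 - 8s + 10
= -4s^3 + 5s^2 - 17s + 9


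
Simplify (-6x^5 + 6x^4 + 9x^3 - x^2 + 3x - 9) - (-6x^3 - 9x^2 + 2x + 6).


Distribute the minus sign:
  (-6x^5 + 6x^4 + 9x^3 - x^2 + 3x - 9)
- (-6x^3 - 9x^2 + 2x + 6)
Negate second polynomial: 6x^3 + 9x^2 - 2x - 6
Add: -6x^5 + 6x^4 + 15x^3 + 8x^2 + x - 15


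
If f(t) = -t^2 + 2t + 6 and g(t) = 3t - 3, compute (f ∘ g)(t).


Substitute g(t) into f:
f(g(t)) = -1*(3t - 3)^2 + 2*(3t - 3) + 6
(3t - 3)^2 = 9t^2 - 18t + 9
Expand and combine: -9t^2 + 24t - 9


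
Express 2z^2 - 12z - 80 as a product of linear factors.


Roots satisfy r1 + r2 = -b/a = 6 and r1*r2 = c/a = -40.
So r1 = -4, r2 = 10.
2z^2 - 12z - 80 = 2(z - r1)(z - r2) = 2(z + 4)(z - 10)


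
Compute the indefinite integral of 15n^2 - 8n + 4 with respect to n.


Reverse power rule on each term:
  ∫ 15n^2 dn = 5n^3
  ∫ -8n dn = -4n^2
  ∫ 4 dn = 4n
F(n) = 5n^3 - 4n^2 + 4n + C


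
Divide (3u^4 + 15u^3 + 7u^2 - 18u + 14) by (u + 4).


(3u^4 + 15u^3 + 7u^2 - 18u + 14) / (u + 4)
Step 1: 3u^3 * (u + 4) = 3u^4 + 12u^3; subtract.
Step 2: 3u^2 * (u + 4) = 3u^3 + 12u^2; subtract.
Step 3: -5u * (u + 4) = -5u^2 - 20u; subtract.
Step 4: 2 * (u + 4) = 2u + 8; subtract.
Quotient: 3u^3 + 3u^2 - 5u + 2, Remainder: 6


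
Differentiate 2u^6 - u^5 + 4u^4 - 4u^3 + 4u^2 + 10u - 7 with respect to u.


Apply the power rule term by term:
  d/du(2u^6) = 12u^5
  d/du(-u^5) = -5u^4
  d/du(4u^4) = 16u^3
  d/du(-4u^3) = -12u^2
  d/du(4u^2) = 8u
  d/du(10u) = 10
  d/du(-7) = 0
p'(u) = 12u^5 - 5u^4 + 16u^3 - 12u^2 + 8u + 10


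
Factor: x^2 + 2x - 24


Roots satisfy r1 + r2 = -b/a = -2 and r1*r2 = c/a = -24.
So r1 = -6, r2 = 4.
x^2 + 2x - 24 = (x - r1)(x - r2) = (x + 6)(x - 4)


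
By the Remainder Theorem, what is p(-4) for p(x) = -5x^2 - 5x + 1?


By the Remainder Theorem, the remainder equals p(-4):
  -5*(-4)^2 = -80
  -5*(-4)^1 = 20
  constant: 1
Sum: -80 + 20 + 1 = -59


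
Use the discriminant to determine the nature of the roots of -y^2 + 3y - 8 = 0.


D = b^2 - 4ac = (3)^2 - 4(-1)(-8) = 9 - 32 = -23
Since D < 0: two complex conjugate roots (no real roots)


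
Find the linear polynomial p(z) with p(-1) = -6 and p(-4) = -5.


p(z) = mz + b. Using p(-1)=-6, p(-4)=-5:
m = (-6 + 5)/(-1 + 4) = -1/3 = -1/3
b = -6 - m*(-1) = -6 - 1/3 = -19/3
p(z) = -(1/3)z - (19/3)


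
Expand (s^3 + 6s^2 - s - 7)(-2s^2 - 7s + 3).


Distribute each term of the first polynomial:
  (s^3)(-2s^2 - 7s + 3) = -2s^5 - 7s^4 + 3s^3
  (6s^2)(-2s^2 - 7s + 3) = -12s^4 - 42s^3 + 18s^2
  (-s)(-2s^2 - 7s + 3) = 2s^3 + 7s^2 - 3s
  (-7)(-2s^2 - 7s + 3) = 14s^2 + 49s - 21
Sum: -2s^5 - 19s^4 - 37s^3 + 39s^2 + 46s - 21


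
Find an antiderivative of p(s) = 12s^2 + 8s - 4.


Reverse power rule on each term:
  ∫ 12s^2 ds = 4s^3
  ∫ 8s ds = 4s^2
  ∫ -4 ds = -4s
F(s) = 4s^3 + 4s^2 - 4s + C


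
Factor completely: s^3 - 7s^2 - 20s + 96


Try integer roots (divisors of 96). s=8: p(8)=0.
Divide out (s - 8): quotient is s^2 + s - 12.
Factor the quadratic: (s - 3)(s + 4)
Result: (s - 8)(s - 3)(s + 4)


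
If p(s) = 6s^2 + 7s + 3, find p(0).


Using direct substitution:
  6 * (0)^2 = 0
  7 * (0)^1 = 0
  constant: 3
Sum = 0 + 0 + 3 = 3


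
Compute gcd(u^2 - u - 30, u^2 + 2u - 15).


Factor each:
  u^2 - u - 30 = (u + 5)(u - 6)
  u^2 + 2u - 15 = (u + 5)(u - 3)
Common monic factor: u + 5


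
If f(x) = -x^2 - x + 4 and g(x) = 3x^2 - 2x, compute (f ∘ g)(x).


Substitute g(x) into f:
f(g(x)) = -1*(3x^2 - 2x)^2 + (-1)*(3x^2 - 2x) + 4
(3x^2 - 2x)^2 = 9x^4 - 12x^3 + 4x^2
Expand and combine: -9x^4 + 12x^3 - 7x^2 + 2x + 4


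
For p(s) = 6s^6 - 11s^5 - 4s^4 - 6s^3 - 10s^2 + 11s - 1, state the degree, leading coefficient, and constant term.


Highest power of s is 6, with coefficient 6. Constant term is -1.
Degree = 6, leading coefficient = 6, constant term = -1


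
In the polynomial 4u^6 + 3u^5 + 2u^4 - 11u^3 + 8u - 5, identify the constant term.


Read off the constant term: -5


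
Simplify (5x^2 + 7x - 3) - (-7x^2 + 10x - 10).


Distribute the minus sign:
  (5x^2 + 7x - 3)
- (-7x^2 + 10x - 10)
Negate second polynomial: 7x^2 - 10x + 10
Add: 12x^2 - 3x + 7


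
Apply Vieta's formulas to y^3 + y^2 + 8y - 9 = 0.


Monic cubic y^3+by^2+cy+d=0: sum=-b, pairwise sum=c, product=-d.
b=1, c=8, d=-9
r1+r2+r3 = -1
r1r2+r1r3+r2r3 = 8
r1r2r3 = 9


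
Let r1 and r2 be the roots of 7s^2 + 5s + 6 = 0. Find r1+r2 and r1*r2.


For as^2+bs+c=0: sum = -b/a, product = c/a.
a=7, b=5, c=6
Sum = -(5)/7 = -5/7
Product = (6)/7 = 6/7


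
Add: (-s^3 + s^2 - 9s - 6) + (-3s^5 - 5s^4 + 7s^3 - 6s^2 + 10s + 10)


Align terms by degree and add:
  -s^3 + s^2 - 9s - 6
  -3s^5 - 5s^4 + 7s^3 - 6s^2 + 10s + 10
= -3s^5 - 5s^4 + 6s^3 - 5s^2 + s + 4


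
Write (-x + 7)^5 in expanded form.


Expand (-x + 7)^5 by repeated multiplication:
  (-x + 7)^2 = x^2 - 14x + 49
  (-x + 7)^3 = -x^3 + 21x^2 - 147x + 343
  (-x + 7)^4 = x^4 - 28x^3 + 294x^2 - 1372x + 2401
= -x^5 + 35x^4 - 490x^3 + 3430x^2 - 12005x + 16807


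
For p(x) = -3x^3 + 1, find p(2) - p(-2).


p(2) = -23
p(-2) = 25
p(2) - p(-2) = -23 - 25 = -48


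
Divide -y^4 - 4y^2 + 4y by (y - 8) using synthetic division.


Synthetic division with c = 8. Coefficients: -1, 0, -4, 4, 0
Bring down -1.
  -1 * 8 = -8; -8 + 0 = -8
  -8 * 8 = -64; -64 - 4 = -68
  -68 * 8 = -544; -544 + 4 = -540
  -540 * 8 = -4320; -4320 + 0 = -4320
Quotient: -y^3 - 8y^2 - 68y - 540, Remainder: -4320


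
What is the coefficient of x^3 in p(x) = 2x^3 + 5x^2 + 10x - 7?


Read off the coefficient of x^3: 2


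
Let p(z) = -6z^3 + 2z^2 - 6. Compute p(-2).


Using direct substitution:
  -6 * (-2)^3 = 48
  2 * (-2)^2 = 8
  0 * (-2)^1 = 0
  constant: -6
Sum = 48 + 8 + 0 - 6 = 50


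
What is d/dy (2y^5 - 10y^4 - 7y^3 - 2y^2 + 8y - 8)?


Apply the power rule term by term:
  d/dy(2y^5) = 10y^4
  d/dy(-10y^4) = -40y^3
  d/dy(-7y^3) = -21y^2
  d/dy(-2y^2) = -4y
  d/dy(8y) = 8
  d/dy(-8) = 0
p'(y) = 10y^4 - 40y^3 - 21y^2 - 4y + 8


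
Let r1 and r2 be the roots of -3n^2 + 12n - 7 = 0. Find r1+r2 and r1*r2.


For an^2+bn+c=0: sum = -b/a, product = c/a.
a=-3, b=12, c=-7
Sum = -(12)/-3 = 4
Product = (-7)/-3 = 7/3


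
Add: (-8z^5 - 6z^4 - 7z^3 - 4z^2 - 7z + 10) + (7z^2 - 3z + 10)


Align terms by degree and add:
  -8z^5 - 6z^4 - 7z^3 - 4z^2 - 7z + 10
+ 7z^2 - 3z + 10
= -8z^5 - 6z^4 - 7z^3 + 3z^2 - 10z + 20


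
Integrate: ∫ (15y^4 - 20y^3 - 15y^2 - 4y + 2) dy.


Reverse power rule on each term:
  ∫ 15y^4 dy = 3y^5
  ∫ -20y^3 dy = -5y^4
  ∫ -15y^2 dy = -5y^3
  ∫ -4y dy = -2y^2
  ∫ 2 dy = 2y
F(y) = 3y^5 - 5y^4 - 5y^3 - 2y^2 + 2y + C


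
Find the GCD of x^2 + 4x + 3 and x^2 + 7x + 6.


Factor each:
  x^2 + 4x + 3 = (x + 1)(x + 3)
  x^2 + 7x + 6 = (x + 1)(x + 6)
Common monic factor: x + 1


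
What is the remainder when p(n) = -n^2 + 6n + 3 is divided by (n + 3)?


By the Remainder Theorem, the remainder equals p(-3):
  -1*(-3)^2 = -9
  6*(-3)^1 = -18
  constant: 3
Sum: -9 - 18 + 3 = -24


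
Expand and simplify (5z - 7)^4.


Expand (5z - 7)^4 by repeated multiplication:
  (5z - 7)^2 = 25z^2 - 70z + 49
  (5z - 7)^3 = 125z^3 - 525z^2 + 735z - 343
= 625z^4 - 3500z^3 + 7350z^2 - 6860z + 2401


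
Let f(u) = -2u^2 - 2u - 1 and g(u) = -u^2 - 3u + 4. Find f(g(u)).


Substitute g(u) into f:
f(g(u)) = -2*(-u^2 - 3u + 4)^2 + (-2)*(-u^2 - 3u + 4) + (-1)
(-u^2 - 3u + 4)^2 = u^4 + 6u^3 + u^2 - 24u + 16
Expand and combine: -2u^4 - 12u^3 + 54u - 41


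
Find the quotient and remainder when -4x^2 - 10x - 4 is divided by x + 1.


(-4x^2 - 10x - 4) / (x + 1)
Step 1: -4x * (x + 1) = -4x^2 - 4x; subtract.
Step 2: -6 * (x + 1) = -6x - 6; subtract.
Quotient: -4x - 6, Remainder: 2


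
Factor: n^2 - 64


Roots satisfy r1 + r2 = -b/a = 0 and r1*r2 = c/a = -64.
So r1 = 8, r2 = -8.
n^2 - 64 = (n - r1)(n - r2) = (n - 8)(n + 8)


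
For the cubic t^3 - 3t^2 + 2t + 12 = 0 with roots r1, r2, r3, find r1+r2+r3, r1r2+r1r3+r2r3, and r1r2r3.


Monic cubic t^3+bt^2+ct+d=0: sum=-b, pairwise sum=c, product=-d.
b=-3, c=2, d=12
r1+r2+r3 = 3
r1r2+r1r3+r2r3 = 2
r1r2r3 = -12


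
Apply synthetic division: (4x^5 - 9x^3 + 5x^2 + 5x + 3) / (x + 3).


Synthetic division with c = -3. Coefficients: 4, 0, -9, 5, 5, 3
Bring down 4.
  4 * -3 = -12; -12 + 0 = -12
  -12 * -3 = 36; 36 - 9 = 27
  27 * -3 = -81; -81 + 5 = -76
  -76 * -3 = 228; 228 + 5 = 233
  233 * -3 = -699; -699 + 3 = -696
Quotient: 4x^4 - 12x^3 + 27x^2 - 76x + 233, Remainder: -696


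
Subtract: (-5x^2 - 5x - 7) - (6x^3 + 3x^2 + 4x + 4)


Distribute the minus sign:
  (-5x^2 - 5x - 7)
- (6x^3 + 3x^2 + 4x + 4)
Negate second polynomial: -6x^3 - 3x^2 - 4x - 4
Add: -6x^3 - 8x^2 - 9x - 11


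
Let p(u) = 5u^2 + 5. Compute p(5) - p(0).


p(5) = 130
p(0) = 5
p(5) - p(0) = 130 - 5 = 125


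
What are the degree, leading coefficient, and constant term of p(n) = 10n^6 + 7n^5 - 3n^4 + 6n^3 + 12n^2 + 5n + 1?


Highest power of n is 6, with coefficient 10. Constant term is 1.
Degree = 6, leading coefficient = 10, constant term = 1


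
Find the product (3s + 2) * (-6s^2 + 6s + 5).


Distribute each term of the first polynomial:
  (3s)(-6s^2 + 6s + 5) = -18s^3 + 18s^2 + 15s
  (2)(-6s^2 + 6s + 5) = -12s^2 + 12s + 10
Sum: -18s^3 + 6s^2 + 27s + 10


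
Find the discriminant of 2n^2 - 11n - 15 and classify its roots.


D = b^2 - 4ac = (-11)^2 - 4(2)(-15) = 121 + 120 = 241
Since D > 0: two distinct irrational roots


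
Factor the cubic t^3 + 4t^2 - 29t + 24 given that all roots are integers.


Try integer roots (divisors of 24). t=1: p(1)=0.
Divide out (t - 1): quotient is t^2 + 5t - 24.
Factor the quadratic: (t - 3)(t + 8)
Result: (t - 1)(t - 3)(t + 8)


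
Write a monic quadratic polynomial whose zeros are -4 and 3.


p(z) = (z + 4)(z - 3)
Expand: z^2 + z - 12


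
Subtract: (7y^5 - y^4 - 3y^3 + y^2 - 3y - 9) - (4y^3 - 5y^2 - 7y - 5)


Distribute the minus sign:
  (7y^5 - y^4 - 3y^3 + y^2 - 3y - 9)
- (4y^3 - 5y^2 - 7y - 5)
Negate second polynomial: -4y^3 + 5y^2 + 7y + 5
Add: 7y^5 - y^4 - 7y^3 + 6y^2 + 4y - 4


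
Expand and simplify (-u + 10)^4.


Expand (-u + 10)^4 by repeated multiplication:
  (-u + 10)^2 = u^2 - 20u + 100
  (-u + 10)^3 = -u^3 + 30u^2 - 300u + 1000
= u^4 - 40u^3 + 600u^2 - 4000u + 10000


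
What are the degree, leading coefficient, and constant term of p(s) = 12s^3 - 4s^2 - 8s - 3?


Highest power of s is 3, with coefficient 12. Constant term is -3.
Degree = 3, leading coefficient = 12, constant term = -3


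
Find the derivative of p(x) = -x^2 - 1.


Apply the power rule term by term:
  d/dx(-x^2) = -2x
  d/dx(-1) = 0
p'(x) = -2x


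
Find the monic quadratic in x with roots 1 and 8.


p(x) = (x - 1)(x - 8)
Expand: x^2 - 9x + 8


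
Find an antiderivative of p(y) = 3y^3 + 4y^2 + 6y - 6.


Reverse power rule on each term:
  ∫ 3y^3 dy = (3/4)y^4
  ∫ 4y^2 dy = (4/3)y^3
  ∫ 6y dy = 3y^2
  ∫ -6 dy = -6y
F(y) = (3/4)y^4 + (4/3)y^3 + 3y^2 - 6y + C


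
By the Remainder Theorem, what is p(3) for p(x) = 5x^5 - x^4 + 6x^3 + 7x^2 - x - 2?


By the Remainder Theorem, the remainder equals p(3):
  5*(3)^5 = 1215
  -1*(3)^4 = -81
  6*(3)^3 = 162
  7*(3)^2 = 63
  -1*(3)^1 = -3
  constant: -2
Sum: 1215 - 81 + 162 + 63 - 3 - 2 = 1354


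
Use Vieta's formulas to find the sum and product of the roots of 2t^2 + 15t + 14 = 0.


For at^2+bt+c=0: sum = -b/a, product = c/a.
a=2, b=15, c=14
Sum = -(15)/2 = -15/2
Product = (14)/2 = 7


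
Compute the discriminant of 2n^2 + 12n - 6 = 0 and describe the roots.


D = b^2 - 4ac = (12)^2 - 4(2)(-6) = 144 + 48 = 192
Since D > 0: two distinct irrational roots


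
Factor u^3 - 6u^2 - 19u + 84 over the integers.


Try integer roots (divisors of 84). u=3: p(3)=0.
Divide out (u - 3): quotient is u^2 - 3u - 28.
Factor the quadratic: (u + 4)(u - 7)
Result: (u - 3)(u + 4)(u - 7)


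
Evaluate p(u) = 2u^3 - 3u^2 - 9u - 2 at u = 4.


Using direct substitution:
  2 * (4)^3 = 128
  -3 * (4)^2 = -48
  -9 * (4)^1 = -36
  constant: -2
Sum = 128 - 48 - 36 - 2 = 42


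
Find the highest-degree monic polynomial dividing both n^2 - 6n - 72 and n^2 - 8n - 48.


Factor each:
  n^2 - 6n - 72 = (n - 12)(n + 6)
  n^2 - 8n - 48 = (n - 12)(n + 4)
Common monic factor: n - 12


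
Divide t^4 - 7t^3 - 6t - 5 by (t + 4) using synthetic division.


Synthetic division with c = -4. Coefficients: 1, -7, 0, -6, -5
Bring down 1.
  1 * -4 = -4; -4 - 7 = -11
  -11 * -4 = 44; 44 + 0 = 44
  44 * -4 = -176; -176 - 6 = -182
  -182 * -4 = 728; 728 - 5 = 723
Quotient: t^3 - 11t^2 + 44t - 182, Remainder: 723


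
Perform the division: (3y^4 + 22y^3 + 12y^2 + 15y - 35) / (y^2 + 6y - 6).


(3y^4 + 22y^3 + 12y^2 + 15y - 35) / (y^2 + 6y - 6)
Step 1: 3y^2 * (y^2 + 6y - 6) = 3y^4 + 18y^3 - 18y^2; subtract.
Step 2: 4y * (y^2 + 6y - 6) = 4y^3 + 24y^2 - 24y; subtract.
Step 3: 6 * (y^2 + 6y - 6) = 6y^2 + 36y - 36; subtract.
Quotient: 3y^2 + 4y + 6, Remainder: 3y + 1


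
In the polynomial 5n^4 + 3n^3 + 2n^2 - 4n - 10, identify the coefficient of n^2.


Read off the coefficient of n^2: 2


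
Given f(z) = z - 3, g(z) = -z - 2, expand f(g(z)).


Substitute g(z) into f:
f(g(z)) = 1*(-z - 2) + (-3)
Expand and combine: -z - 5


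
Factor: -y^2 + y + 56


Roots satisfy r1 + r2 = -b/a = 1 and r1*r2 = c/a = -56.
So r1 = -7, r2 = 8.
-y^2 + y + 56 = -(y - r1)(y - r2) = -(y + 7)(y - 8)


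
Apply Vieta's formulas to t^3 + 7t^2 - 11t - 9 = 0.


Monic cubic t^3+bt^2+ct+d=0: sum=-b, pairwise sum=c, product=-d.
b=7, c=-11, d=-9
r1+r2+r3 = -7
r1r2+r1r3+r2r3 = -11
r1r2r3 = 9


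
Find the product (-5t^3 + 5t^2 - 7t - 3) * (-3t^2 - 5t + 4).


Distribute each term of the first polynomial:
  (-5t^3)(-3t^2 - 5t + 4) = 15t^5 + 25t^4 - 20t^3
  (5t^2)(-3t^2 - 5t + 4) = -15t^4 - 25t^3 + 20t^2
  (-7t)(-3t^2 - 5t + 4) = 21t^3 + 35t^2 - 28t
  (-3)(-3t^2 - 5t + 4) = 9t^2 + 15t - 12
Sum: 15t^5 + 10t^4 - 24t^3 + 64t^2 - 13t - 12


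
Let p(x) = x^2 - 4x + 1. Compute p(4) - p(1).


p(4) = 1
p(1) = -2
p(4) - p(1) = 1 + 2 = 3


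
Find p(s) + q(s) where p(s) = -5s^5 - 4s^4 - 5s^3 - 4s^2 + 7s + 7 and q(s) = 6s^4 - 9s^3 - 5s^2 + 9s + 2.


Align terms by degree and add:
  -5s^5 - 4s^4 - 5s^3 - 4s^2 + 7s + 7
+ 6s^4 - 9s^3 - 5s^2 + 9s + 2
= -5s^5 + 2s^4 - 14s^3 - 9s^2 + 16s + 9


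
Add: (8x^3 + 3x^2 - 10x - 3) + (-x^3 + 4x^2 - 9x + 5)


Align terms by degree and add:
  8x^3 + 3x^2 - 10x - 3
  -x^3 + 4x^2 - 9x + 5
= 7x^3 + 7x^2 - 19x + 2


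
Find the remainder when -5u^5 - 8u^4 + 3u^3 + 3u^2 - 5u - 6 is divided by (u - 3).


By the Remainder Theorem, the remainder equals p(3):
  -5*(3)^5 = -1215
  -8*(3)^4 = -648
  3*(3)^3 = 81
  3*(3)^2 = 27
  -5*(3)^1 = -15
  constant: -6
Sum: -1215 - 648 + 81 + 27 - 15 - 6 = -1776


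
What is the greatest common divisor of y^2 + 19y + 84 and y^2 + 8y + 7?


Factor each:
  y^2 + 19y + 84 = (y + 7)(y + 12)
  y^2 + 8y + 7 = (y + 7)(y + 1)
Common monic factor: y + 7


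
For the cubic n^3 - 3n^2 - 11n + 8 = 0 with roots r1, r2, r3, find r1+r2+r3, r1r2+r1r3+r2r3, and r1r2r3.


Monic cubic n^3+bn^2+cn+d=0: sum=-b, pairwise sum=c, product=-d.
b=-3, c=-11, d=8
r1+r2+r3 = 3
r1r2+r1r3+r2r3 = -11
r1r2r3 = -8


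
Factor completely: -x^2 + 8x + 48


Roots satisfy r1 + r2 = -b/a = 8 and r1*r2 = c/a = -48.
So r1 = -4, r2 = 12.
-x^2 + 8x + 48 = -(x - r1)(x - r2) = -(x + 4)(x - 12)


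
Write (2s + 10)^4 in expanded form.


Expand (2s + 10)^4 by repeated multiplication:
  (2s + 10)^2 = 4s^2 + 40s + 100
  (2s + 10)^3 = 8s^3 + 120s^2 + 600s + 1000
= 16s^4 + 320s^3 + 2400s^2 + 8000s + 10000


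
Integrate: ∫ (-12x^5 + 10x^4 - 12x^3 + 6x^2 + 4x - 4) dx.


Reverse power rule on each term:
  ∫ -12x^5 dx = -2x^6
  ∫ 10x^4 dx = 2x^5
  ∫ -12x^3 dx = -3x^4
  ∫ 6x^2 dx = 2x^3
  ∫ 4x dx = 2x^2
  ∫ -4 dx = -4x
F(x) = -2x^6 + 2x^5 - 3x^4 + 2x^3 + 2x^2 - 4x + C


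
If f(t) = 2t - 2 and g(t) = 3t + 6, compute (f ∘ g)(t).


Substitute g(t) into f:
f(g(t)) = 2*(3t + 6) + (-2)
Expand and combine: 6t + 10


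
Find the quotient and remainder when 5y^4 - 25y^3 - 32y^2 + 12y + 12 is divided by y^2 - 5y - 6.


(5y^4 - 25y^3 - 32y^2 + 12y + 12) / (y^2 - 5y - 6)
Step 1: 5y^2 * (y^2 - 5y - 6) = 5y^4 - 25y^3 - 30y^2; subtract.
Step 2: 0 * (y^2 - 5y - 6) = 0; subtract.
Step 3: -2 * (y^2 - 5y - 6) = -2y^2 + 10y + 12; subtract.
Quotient: 5y^2 - 2, Remainder: 2y


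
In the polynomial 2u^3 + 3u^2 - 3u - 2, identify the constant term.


Read off the constant term: -2


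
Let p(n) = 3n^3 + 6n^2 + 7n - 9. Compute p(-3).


Using direct substitution:
  3 * (-3)^3 = -81
  6 * (-3)^2 = 54
  7 * (-3)^1 = -21
  constant: -9
Sum = -81 + 54 - 21 - 9 = -57


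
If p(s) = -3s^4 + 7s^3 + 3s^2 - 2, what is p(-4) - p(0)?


p(-4) = -1170
p(0) = -2
p(-4) - p(0) = -1170 + 2 = -1168


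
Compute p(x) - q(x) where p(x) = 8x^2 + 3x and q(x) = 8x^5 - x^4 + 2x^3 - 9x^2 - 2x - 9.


Distribute the minus sign:
  (8x^2 + 3x)
- (8x^5 - x^4 + 2x^3 - 9x^2 - 2x - 9)
Negate second polynomial: -8x^5 + x^4 - 2x^3 + 9x^2 + 2x + 9
Add: -8x^5 + x^4 - 2x^3 + 17x^2 + 5x + 9


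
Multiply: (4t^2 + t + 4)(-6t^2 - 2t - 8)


Distribute each term of the first polynomial:
  (4t^2)(-6t^2 - 2t - 8) = -24t^4 - 8t^3 - 32t^2
  (t)(-6t^2 - 2t - 8) = -6t^3 - 2t^2 - 8t
  (4)(-6t^2 - 2t - 8) = -24t^2 - 8t - 32
Sum: -24t^4 - 14t^3 - 58t^2 - 16t - 32


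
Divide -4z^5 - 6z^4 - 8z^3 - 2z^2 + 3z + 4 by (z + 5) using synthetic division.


Synthetic division with c = -5. Coefficients: -4, -6, -8, -2, 3, 4
Bring down -4.
  -4 * -5 = 20; 20 - 6 = 14
  14 * -5 = -70; -70 - 8 = -78
  -78 * -5 = 390; 390 - 2 = 388
  388 * -5 = -1940; -1940 + 3 = -1937
  -1937 * -5 = 9685; 9685 + 4 = 9689
Quotient: -4z^4 + 14z^3 - 78z^2 + 388z - 1937, Remainder: 9689


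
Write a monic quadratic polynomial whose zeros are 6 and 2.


p(s) = (s - 6)(s - 2)
Expand: s^2 - 8s + 12


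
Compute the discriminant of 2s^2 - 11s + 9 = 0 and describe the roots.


D = b^2 - 4ac = (-11)^2 - 4(2)(9) = 121 - 72 = 49
Since D > 0: two distinct rational roots


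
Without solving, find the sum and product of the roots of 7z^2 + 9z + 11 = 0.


For az^2+bz+c=0: sum = -b/a, product = c/a.
a=7, b=9, c=11
Sum = -(9)/7 = -9/7
Product = (11)/7 = 11/7


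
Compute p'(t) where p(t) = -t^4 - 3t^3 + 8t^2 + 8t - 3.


Apply the power rule term by term:
  d/dt(-t^4) = -4t^3
  d/dt(-3t^3) = -9t^2
  d/dt(8t^2) = 16t
  d/dt(8t) = 8
  d/dt(-3) = 0
p'(t) = -4t^3 - 9t^2 + 16t + 8


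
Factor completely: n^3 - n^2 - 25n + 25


Try integer roots (divisors of 25). n=5: p(5)=0.
Divide out (n - 5): quotient is n^2 + 4n - 5.
Factor the quadratic: (n + 5)(n - 1)
Result: (n - 5)(n + 5)(n - 1)


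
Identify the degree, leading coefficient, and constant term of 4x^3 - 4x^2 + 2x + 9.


Highest power of x is 3, with coefficient 4. Constant term is 9.
Degree = 3, leading coefficient = 4, constant term = 9


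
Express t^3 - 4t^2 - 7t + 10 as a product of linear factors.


Try integer roots (divisors of 10). t=5: p(5)=0.
Divide out (t - 5): quotient is t^2 + t - 2.
Factor the quadratic: (t + 2)(t - 1)
Result: (t - 5)(t + 2)(t - 1)


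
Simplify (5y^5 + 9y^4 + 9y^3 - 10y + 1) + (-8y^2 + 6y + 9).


Align terms by degree and add:
  5y^5 + 9y^4 + 9y^3 - 10y + 1
  -8y^2 + 6y + 9
= 5y^5 + 9y^4 + 9y^3 - 8y^2 - 4y + 10


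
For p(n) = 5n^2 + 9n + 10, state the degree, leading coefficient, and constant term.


Highest power of n is 2, with coefficient 5. Constant term is 10.
Degree = 2, leading coefficient = 5, constant term = 10


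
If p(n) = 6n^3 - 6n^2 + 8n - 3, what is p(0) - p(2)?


p(0) = -3
p(2) = 37
p(0) - p(2) = -3 - 37 = -40


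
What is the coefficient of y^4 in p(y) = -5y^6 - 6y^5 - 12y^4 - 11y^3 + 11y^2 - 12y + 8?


Read off the coefficient of y^4: -12


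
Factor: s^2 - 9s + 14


Roots satisfy r1 + r2 = -b/a = 9 and r1*r2 = c/a = 14.
So r1 = 2, r2 = 7.
s^2 - 9s + 14 = (s - r1)(s - r2) = (s - 2)(s - 7)


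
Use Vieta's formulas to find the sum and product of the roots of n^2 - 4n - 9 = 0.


For an^2+bn+c=0: sum = -b/a, product = c/a.
a=1, b=-4, c=-9
Sum = -(-4)/1 = 4
Product = (-9)/1 = -9


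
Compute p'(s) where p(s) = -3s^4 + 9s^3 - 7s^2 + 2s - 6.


Apply the power rule term by term:
  d/ds(-3s^4) = -12s^3
  d/ds(9s^3) = 27s^2
  d/ds(-7s^2) = -14s
  d/ds(2s) = 2
  d/ds(-6) = 0
p'(s) = -12s^3 + 27s^2 - 14s + 2


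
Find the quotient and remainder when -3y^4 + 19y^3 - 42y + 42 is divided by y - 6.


(-3y^4 + 19y^3 - 42y + 42) / (y - 6)
Step 1: -3y^3 * (y - 6) = -3y^4 + 18y^3; subtract.
Step 2: y^2 * (y - 6) = y^3 - 6y^2; subtract.
Step 3: 6y * (y - 6) = 6y^2 - 36y; subtract.
Step 4: -6 * (y - 6) = -6y + 36; subtract.
Quotient: -3y^3 + y^2 + 6y - 6, Remainder: 6


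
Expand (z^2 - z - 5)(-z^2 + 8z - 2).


Distribute each term of the first polynomial:
  (z^2)(-z^2 + 8z - 2) = -z^4 + 8z^3 - 2z^2
  (-z)(-z^2 + 8z - 2) = z^3 - 8z^2 + 2z
  (-5)(-z^2 + 8z - 2) = 5z^2 - 40z + 10
Sum: -z^4 + 9z^3 - 5z^2 - 38z + 10


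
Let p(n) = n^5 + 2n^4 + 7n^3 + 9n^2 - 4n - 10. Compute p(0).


Using direct substitution:
  1 * (0)^5 = 0
  2 * (0)^4 = 0
  7 * (0)^3 = 0
  9 * (0)^2 = 0
  -4 * (0)^1 = 0
  constant: -10
Sum = 0 + 0 + 0 + 0 + 0 - 10 = -10


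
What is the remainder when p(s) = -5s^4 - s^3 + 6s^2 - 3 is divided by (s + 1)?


By the Remainder Theorem, the remainder equals p(-1):
  -5*(-1)^4 = -5
  -1*(-1)^3 = 1
  6*(-1)^2 = 6
  0*(-1)^1 = 0
  constant: -3
Sum: -5 + 1 + 6 + 0 - 3 = -1


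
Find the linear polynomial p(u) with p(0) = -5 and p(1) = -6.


p(u) = mu + b. Using p(0)=-5, p(1)=-6:
m = (-5 + 6)/(0 - 1) = 1/-1 = -1
b = -5 - m*(0) = -5 = -5
p(u) = -u - 5


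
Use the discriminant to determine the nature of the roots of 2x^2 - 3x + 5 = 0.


D = b^2 - 4ac = (-3)^2 - 4(2)(5) = 9 - 40 = -31
Since D < 0: two complex conjugate roots (no real roots)


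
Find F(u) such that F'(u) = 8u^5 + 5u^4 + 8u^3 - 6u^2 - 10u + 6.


Reverse power rule on each term:
  ∫ 8u^5 du = (4/3)u^6
  ∫ 5u^4 du = u^5
  ∫ 8u^3 du = 2u^4
  ∫ -6u^2 du = -2u^3
  ∫ -10u du = -5u^2
  ∫ 6 du = 6u
F(u) = (4/3)u^6 + u^5 + 2u^4 - 2u^3 - 5u^2 + 6u + C


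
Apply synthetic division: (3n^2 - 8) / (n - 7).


Synthetic division with c = 7. Coefficients: 3, 0, -8
Bring down 3.
  3 * 7 = 21; 21 + 0 = 21
  21 * 7 = 147; 147 - 8 = 139
Quotient: 3n + 21, Remainder: 139


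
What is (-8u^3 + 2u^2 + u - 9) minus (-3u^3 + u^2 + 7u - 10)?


Distribute the minus sign:
  (-8u^3 + 2u^2 + u - 9)
- (-3u^3 + u^2 + 7u - 10)
Negate second polynomial: 3u^3 - u^2 - 7u + 10
Add: -5u^3 + u^2 - 6u + 1


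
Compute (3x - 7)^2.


Expand (3x - 7)^2 by repeated multiplication:
= 9x^2 - 42x + 49


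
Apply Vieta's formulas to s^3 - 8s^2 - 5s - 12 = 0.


Monic cubic s^3+bs^2+cs+d=0: sum=-b, pairwise sum=c, product=-d.
b=-8, c=-5, d=-12
r1+r2+r3 = 8
r1r2+r1r3+r2r3 = -5
r1r2r3 = 12


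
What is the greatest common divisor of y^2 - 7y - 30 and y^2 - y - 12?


Factor each:
  y^2 - 7y - 30 = (y + 3)(y - 10)
  y^2 - y - 12 = (y + 3)(y - 4)
Common monic factor: y + 3


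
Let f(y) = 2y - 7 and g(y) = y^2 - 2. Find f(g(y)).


Substitute g(y) into f:
f(g(y)) = 2*(y^2 - 2) + (-7)
Expand and combine: 2y^2 - 11


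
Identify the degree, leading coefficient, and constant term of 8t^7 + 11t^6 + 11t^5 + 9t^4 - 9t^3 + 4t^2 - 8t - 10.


Highest power of t is 7, with coefficient 8. Constant term is -10.
Degree = 7, leading coefficient = 8, constant term = -10


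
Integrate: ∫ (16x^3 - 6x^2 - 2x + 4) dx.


Reverse power rule on each term:
  ∫ 16x^3 dx = 4x^4
  ∫ -6x^2 dx = -2x^3
  ∫ -2x dx = -x^2
  ∫ 4 dx = 4x
F(x) = 4x^4 - 2x^3 - x^2 + 4x + C


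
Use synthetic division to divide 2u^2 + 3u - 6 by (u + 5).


Synthetic division with c = -5. Coefficients: 2, 3, -6
Bring down 2.
  2 * -5 = -10; -10 + 3 = -7
  -7 * -5 = 35; 35 - 6 = 29
Quotient: 2u - 7, Remainder: 29


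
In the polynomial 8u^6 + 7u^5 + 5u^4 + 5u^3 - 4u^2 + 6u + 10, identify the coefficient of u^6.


Read off the coefficient of u^6: 8


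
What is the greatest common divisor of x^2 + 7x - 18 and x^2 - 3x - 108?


Factor each:
  x^2 + 7x - 18 = (x + 9)(x - 2)
  x^2 - 3x - 108 = (x + 9)(x - 12)
Common monic factor: x + 9


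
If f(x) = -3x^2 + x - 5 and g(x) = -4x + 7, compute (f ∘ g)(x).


Substitute g(x) into f:
f(g(x)) = -3*(-4x + 7)^2 + 1*(-4x + 7) + (-5)
(-4x + 7)^2 = 16x^2 - 56x + 49
Expand and combine: -48x^2 + 164x - 145


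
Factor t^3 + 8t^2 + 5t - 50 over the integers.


Try integer roots (divisors of -50). t=2: p(2)=0.
Divide out (t - 2): quotient is t^2 + 10t + 25.
Factor the quadratic: (t + 5)(t + 5)
Result: (t - 2)(t + 5)(t + 5)


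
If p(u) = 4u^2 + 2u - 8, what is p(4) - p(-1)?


p(4) = 64
p(-1) = -6
p(4) - p(-1) = 64 + 6 = 70


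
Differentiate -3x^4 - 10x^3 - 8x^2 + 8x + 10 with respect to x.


Apply the power rule term by term:
  d/dx(-3x^4) = -12x^3
  d/dx(-10x^3) = -30x^2
  d/dx(-8x^2) = -16x
  d/dx(8x) = 8
  d/dx(10) = 0
p'(x) = -12x^3 - 30x^2 - 16x + 8


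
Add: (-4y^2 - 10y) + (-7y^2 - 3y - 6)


Align terms by degree and add:
  -4y^2 - 10y
  -7y^2 - 3y - 6
= -11y^2 - 13y - 6


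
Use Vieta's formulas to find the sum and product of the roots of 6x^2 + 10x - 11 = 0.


For ax^2+bx+c=0: sum = -b/a, product = c/a.
a=6, b=10, c=-11
Sum = -(10)/6 = -5/3
Product = (-11)/6 = -11/6


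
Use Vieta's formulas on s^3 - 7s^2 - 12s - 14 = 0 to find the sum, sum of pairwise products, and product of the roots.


Monic cubic s^3+bs^2+cs+d=0: sum=-b, pairwise sum=c, product=-d.
b=-7, c=-12, d=-14
r1+r2+r3 = 7
r1r2+r1r3+r2r3 = -12
r1r2r3 = 14


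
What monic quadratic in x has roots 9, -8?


p(x) = (x - 9)(x + 8)
Expand: x^2 - x - 72


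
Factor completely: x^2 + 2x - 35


Roots satisfy r1 + r2 = -b/a = -2 and r1*r2 = c/a = -35.
So r1 = -7, r2 = 5.
x^2 + 2x - 35 = (x - r1)(x - r2) = (x + 7)(x - 5)


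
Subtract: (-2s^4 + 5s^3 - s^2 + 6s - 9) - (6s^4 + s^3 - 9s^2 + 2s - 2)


Distribute the minus sign:
  (-2s^4 + 5s^3 - s^2 + 6s - 9)
- (6s^4 + s^3 - 9s^2 + 2s - 2)
Negate second polynomial: -6s^4 - s^3 + 9s^2 - 2s + 2
Add: -8s^4 + 4s^3 + 8s^2 + 4s - 7


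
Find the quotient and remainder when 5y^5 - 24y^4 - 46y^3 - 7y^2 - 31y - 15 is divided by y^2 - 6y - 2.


(5y^5 - 24y^4 - 46y^3 - 7y^2 - 31y - 15) / (y^2 - 6y - 2)
Step 1: 5y^3 * (y^2 - 6y - 2) = 5y^5 - 30y^4 - 10y^3; subtract.
Step 2: 6y^2 * (y^2 - 6y - 2) = 6y^4 - 36y^3 - 12y^2; subtract.
Step 3: 0 * (y^2 - 6y - 2) = 0; subtract.
Step 4: 5 * (y^2 - 6y - 2) = 5y^2 - 30y - 10; subtract.
Quotient: 5y^3 + 6y^2 + 5, Remainder: -y - 5


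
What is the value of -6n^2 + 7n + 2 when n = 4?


Using direct substitution:
  -6 * (4)^2 = -96
  7 * (4)^1 = 28
  constant: 2
Sum = -96 + 28 + 2 = -66


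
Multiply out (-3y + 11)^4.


Expand (-3y + 11)^4 by repeated multiplication:
  (-3y + 11)^2 = 9y^2 - 66y + 121
  (-3y + 11)^3 = -27y^3 + 297y^2 - 1089y + 1331
= 81y^4 - 1188y^3 + 6534y^2 - 15972y + 14641
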